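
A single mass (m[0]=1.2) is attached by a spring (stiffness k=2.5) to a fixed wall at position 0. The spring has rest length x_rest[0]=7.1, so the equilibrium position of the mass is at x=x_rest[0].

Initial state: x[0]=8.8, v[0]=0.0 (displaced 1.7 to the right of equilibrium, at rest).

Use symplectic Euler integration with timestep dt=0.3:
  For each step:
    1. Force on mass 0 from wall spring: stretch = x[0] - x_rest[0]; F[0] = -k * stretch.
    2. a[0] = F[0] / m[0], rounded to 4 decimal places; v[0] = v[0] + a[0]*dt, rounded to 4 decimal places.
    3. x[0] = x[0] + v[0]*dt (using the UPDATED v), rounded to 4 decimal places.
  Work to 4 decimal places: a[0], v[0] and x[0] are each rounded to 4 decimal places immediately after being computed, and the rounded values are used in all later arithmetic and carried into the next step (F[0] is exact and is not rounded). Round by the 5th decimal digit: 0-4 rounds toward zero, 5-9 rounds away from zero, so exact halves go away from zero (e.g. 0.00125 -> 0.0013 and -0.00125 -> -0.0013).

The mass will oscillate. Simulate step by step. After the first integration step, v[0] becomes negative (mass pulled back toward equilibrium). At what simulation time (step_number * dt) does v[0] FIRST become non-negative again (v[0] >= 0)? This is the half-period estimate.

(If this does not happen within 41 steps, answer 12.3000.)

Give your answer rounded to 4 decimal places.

Answer: 2.4000

Derivation:
Step 0: x=[8.8000] v=[0.0000]
Step 1: x=[8.4813] v=[-1.0625]
Step 2: x=[7.9036] v=[-1.9258]
Step 3: x=[7.1752] v=[-2.4281]
Step 4: x=[6.4327] v=[-2.4751]
Step 5: x=[5.8153] v=[-2.0580]
Step 6: x=[5.4388] v=[-1.2551]
Step 7: x=[5.3737] v=[-0.2169]
Step 8: x=[5.6323] v=[0.8621]
First v>=0 after going negative at step 8, time=2.4000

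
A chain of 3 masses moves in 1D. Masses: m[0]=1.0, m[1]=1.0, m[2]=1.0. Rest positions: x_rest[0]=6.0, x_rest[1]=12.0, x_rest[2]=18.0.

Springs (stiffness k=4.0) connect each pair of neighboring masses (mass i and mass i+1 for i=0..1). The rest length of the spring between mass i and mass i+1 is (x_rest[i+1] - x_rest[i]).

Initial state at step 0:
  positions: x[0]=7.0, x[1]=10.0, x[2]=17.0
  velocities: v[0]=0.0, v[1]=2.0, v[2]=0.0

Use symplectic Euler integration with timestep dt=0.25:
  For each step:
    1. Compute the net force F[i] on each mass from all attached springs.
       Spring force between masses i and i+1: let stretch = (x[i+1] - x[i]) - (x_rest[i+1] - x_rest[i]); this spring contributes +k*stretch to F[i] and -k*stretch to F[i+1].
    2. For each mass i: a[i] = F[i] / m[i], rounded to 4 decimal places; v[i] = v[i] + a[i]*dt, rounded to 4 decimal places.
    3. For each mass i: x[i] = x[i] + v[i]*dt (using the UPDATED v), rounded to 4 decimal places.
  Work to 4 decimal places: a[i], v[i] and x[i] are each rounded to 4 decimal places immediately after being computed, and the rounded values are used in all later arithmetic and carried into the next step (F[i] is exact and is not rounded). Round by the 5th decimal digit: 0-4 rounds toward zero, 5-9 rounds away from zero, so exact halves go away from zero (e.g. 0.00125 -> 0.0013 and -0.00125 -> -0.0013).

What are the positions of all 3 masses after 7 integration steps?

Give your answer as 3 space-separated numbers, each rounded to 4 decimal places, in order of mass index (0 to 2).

Answer: 6.3508 11.1524 19.9969

Derivation:
Step 0: x=[7.0000 10.0000 17.0000] v=[0.0000 2.0000 0.0000]
Step 1: x=[6.2500 11.5000 16.7500] v=[-3.0000 6.0000 -1.0000]
Step 2: x=[5.3125 13.0000 16.6875] v=[-3.7500 6.0000 -0.2500]
Step 3: x=[4.7969 13.5000 17.2031] v=[-2.0625 2.0000 2.0625]
Step 4: x=[4.9571 12.7500 18.2930] v=[0.6406 -3.0000 4.3594]
Step 5: x=[5.5655 11.4375 19.4971] v=[2.4335 -5.2499 4.8164]
Step 6: x=[6.1419 10.6719 20.1863] v=[2.3055 -3.0623 2.7568]
Step 7: x=[6.3508 11.1524 19.9969] v=[0.8355 1.9221 -0.7576]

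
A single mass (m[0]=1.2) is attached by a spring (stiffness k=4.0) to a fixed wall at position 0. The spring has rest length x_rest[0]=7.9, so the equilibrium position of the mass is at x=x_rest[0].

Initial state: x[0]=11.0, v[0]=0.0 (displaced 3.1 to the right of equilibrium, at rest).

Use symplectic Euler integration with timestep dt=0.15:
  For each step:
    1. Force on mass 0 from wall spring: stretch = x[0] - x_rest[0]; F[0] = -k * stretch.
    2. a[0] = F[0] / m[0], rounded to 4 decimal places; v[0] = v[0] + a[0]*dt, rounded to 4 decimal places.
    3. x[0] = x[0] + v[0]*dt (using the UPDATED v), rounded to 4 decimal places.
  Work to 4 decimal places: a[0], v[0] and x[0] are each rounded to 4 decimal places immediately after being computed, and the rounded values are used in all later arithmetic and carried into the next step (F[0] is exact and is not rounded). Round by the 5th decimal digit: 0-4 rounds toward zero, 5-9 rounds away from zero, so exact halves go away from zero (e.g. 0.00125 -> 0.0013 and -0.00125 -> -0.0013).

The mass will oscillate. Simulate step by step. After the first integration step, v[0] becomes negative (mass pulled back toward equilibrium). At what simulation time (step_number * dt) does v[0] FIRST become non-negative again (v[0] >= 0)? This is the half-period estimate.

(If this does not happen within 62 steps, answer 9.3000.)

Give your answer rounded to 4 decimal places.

Answer: 1.8000

Derivation:
Step 0: x=[11.0000] v=[0.0000]
Step 1: x=[10.7675] v=[-1.5500]
Step 2: x=[10.3199] v=[-2.9837]
Step 3: x=[9.6909] v=[-4.1936]
Step 4: x=[8.9275] v=[-5.0891]
Step 5: x=[8.0871] v=[-5.6029]
Step 6: x=[7.2326] v=[-5.6965]
Step 7: x=[6.4282] v=[-5.3628]
Step 8: x=[5.7342] v=[-4.6269]
Step 9: x=[5.2026] v=[-3.5440]
Step 10: x=[4.8733] v=[-2.1953]
Step 11: x=[4.7710] v=[-0.6820]
Step 12: x=[4.9034] v=[0.8825]
First v>=0 after going negative at step 12, time=1.8000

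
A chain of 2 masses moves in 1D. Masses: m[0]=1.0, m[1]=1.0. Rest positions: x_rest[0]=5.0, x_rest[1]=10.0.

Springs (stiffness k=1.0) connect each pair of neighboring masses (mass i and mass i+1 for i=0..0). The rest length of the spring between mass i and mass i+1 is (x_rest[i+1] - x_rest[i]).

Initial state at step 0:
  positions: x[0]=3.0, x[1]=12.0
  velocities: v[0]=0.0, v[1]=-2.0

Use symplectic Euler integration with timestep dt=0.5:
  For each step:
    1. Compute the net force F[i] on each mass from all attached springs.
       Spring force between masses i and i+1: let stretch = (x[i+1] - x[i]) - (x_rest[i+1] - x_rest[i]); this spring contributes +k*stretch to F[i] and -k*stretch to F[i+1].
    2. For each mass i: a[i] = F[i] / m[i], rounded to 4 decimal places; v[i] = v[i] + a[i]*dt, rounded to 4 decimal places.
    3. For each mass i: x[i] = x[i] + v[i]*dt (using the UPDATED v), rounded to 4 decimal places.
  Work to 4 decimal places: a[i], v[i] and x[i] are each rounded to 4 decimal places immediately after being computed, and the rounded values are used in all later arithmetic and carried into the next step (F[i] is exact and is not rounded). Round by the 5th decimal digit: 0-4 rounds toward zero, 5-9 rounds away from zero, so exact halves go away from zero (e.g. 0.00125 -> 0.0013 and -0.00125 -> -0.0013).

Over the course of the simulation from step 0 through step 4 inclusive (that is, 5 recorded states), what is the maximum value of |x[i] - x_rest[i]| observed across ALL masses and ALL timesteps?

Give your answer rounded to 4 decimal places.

Step 0: x=[3.0000 12.0000] v=[0.0000 -2.0000]
Step 1: x=[4.0000 10.0000] v=[2.0000 -4.0000]
Step 2: x=[5.2500 7.7500] v=[2.5000 -4.5000]
Step 3: x=[5.8750 6.1250] v=[1.2500 -3.2500]
Step 4: x=[5.3125 5.6875] v=[-1.1250 -0.8750]
Max displacement = 4.3125

Answer: 4.3125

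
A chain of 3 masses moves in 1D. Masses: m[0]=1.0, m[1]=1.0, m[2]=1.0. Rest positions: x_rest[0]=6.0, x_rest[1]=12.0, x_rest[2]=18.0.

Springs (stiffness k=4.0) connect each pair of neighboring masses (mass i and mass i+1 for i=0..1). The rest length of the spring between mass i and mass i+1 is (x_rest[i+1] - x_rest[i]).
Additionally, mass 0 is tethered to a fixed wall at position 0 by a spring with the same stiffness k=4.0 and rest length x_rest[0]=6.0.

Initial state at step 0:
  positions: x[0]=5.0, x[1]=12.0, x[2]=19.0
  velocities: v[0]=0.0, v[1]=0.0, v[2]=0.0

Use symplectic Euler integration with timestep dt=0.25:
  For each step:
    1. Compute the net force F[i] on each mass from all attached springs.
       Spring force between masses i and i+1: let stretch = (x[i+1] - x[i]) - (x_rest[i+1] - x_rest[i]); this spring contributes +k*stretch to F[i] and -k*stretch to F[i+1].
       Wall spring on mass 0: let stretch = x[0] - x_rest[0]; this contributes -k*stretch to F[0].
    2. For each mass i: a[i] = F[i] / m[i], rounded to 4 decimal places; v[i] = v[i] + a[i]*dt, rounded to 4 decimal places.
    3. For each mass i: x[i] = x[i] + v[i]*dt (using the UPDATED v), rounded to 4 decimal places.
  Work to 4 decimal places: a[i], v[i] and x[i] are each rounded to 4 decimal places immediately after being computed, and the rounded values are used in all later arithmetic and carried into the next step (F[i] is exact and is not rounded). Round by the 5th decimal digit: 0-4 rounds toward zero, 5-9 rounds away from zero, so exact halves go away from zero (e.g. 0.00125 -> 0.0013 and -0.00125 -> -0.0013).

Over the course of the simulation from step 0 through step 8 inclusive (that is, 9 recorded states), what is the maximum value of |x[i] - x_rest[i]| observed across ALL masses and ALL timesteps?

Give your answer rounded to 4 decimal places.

Step 0: x=[5.0000 12.0000 19.0000] v=[0.0000 0.0000 0.0000]
Step 1: x=[5.5000 12.0000 18.7500] v=[2.0000 0.0000 -1.0000]
Step 2: x=[6.2500 12.0625 18.3125] v=[3.0000 0.2500 -1.7500]
Step 3: x=[6.8906 12.2344 17.8125] v=[2.5625 0.6875 -2.0000]
Step 4: x=[7.1445 12.4649 17.4180] v=[1.0157 0.9218 -1.5781]
Step 5: x=[6.9424 12.6035 17.2852] v=[-0.8084 0.5545 -0.5312]
Step 6: x=[6.4200 12.4973 17.4820] v=[-2.0897 -0.4249 0.7871]
Step 7: x=[5.8119 12.1179 17.9326] v=[-2.4324 -1.5175 1.8024]
Step 8: x=[5.3273 11.6157 18.4295] v=[-1.9383 -2.0088 1.9877]
Max displacement = 1.1445

Answer: 1.1445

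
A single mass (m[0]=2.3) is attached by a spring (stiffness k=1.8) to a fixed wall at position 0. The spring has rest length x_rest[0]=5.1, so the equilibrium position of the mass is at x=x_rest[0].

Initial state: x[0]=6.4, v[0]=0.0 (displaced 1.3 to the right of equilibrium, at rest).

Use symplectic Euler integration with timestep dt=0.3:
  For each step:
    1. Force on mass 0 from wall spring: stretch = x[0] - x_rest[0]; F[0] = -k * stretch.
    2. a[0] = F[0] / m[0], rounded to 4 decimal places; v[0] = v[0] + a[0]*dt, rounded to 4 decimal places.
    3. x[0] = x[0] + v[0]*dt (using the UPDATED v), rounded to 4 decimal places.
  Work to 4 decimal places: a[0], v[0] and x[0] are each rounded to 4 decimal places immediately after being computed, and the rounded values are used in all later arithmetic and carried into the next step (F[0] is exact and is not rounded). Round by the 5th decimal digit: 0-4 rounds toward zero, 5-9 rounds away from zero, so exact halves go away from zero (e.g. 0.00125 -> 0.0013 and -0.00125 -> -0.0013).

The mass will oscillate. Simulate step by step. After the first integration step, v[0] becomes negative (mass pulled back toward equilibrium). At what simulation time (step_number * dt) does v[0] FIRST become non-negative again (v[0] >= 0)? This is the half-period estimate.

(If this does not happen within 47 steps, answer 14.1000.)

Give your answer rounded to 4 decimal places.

Step 0: x=[6.4000] v=[0.0000]
Step 1: x=[6.3084] v=[-0.3052]
Step 2: x=[6.1317] v=[-0.5889]
Step 3: x=[5.8824] v=[-0.8311]
Step 4: x=[5.5780] v=[-1.0148]
Step 5: x=[5.2399] v=[-1.1270]
Step 6: x=[4.8919] v=[-1.1599]
Step 7: x=[4.5586] v=[-1.1110]
Step 8: x=[4.2634] v=[-0.9839]
Step 9: x=[4.0272] v=[-0.7875]
Step 10: x=[3.8665] v=[-0.5356]
Step 11: x=[3.7927] v=[-0.2460]
Step 12: x=[3.8110] v=[0.0609]
First v>=0 after going negative at step 12, time=3.6000

Answer: 3.6000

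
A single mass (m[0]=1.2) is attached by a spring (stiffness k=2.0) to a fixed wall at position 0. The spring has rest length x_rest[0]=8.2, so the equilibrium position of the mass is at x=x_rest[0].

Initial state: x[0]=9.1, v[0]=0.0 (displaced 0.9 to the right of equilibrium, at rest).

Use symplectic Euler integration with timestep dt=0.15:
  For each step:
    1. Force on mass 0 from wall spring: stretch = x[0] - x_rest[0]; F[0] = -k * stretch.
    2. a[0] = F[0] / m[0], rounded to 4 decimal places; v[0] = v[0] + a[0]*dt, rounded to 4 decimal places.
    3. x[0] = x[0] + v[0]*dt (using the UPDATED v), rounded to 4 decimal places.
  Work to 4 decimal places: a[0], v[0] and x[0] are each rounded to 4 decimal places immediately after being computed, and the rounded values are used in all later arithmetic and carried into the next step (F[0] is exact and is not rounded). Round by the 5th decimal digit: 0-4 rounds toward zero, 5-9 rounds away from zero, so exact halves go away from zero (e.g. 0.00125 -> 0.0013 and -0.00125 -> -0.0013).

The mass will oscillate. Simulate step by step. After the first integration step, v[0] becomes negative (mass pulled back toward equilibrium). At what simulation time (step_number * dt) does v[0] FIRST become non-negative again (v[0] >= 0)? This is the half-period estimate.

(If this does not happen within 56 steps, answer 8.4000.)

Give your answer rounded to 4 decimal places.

Step 0: x=[9.1000] v=[0.0000]
Step 1: x=[9.0663] v=[-0.2250]
Step 2: x=[9.0001] v=[-0.4416]
Step 3: x=[8.9039] v=[-0.6416]
Step 4: x=[8.7813] v=[-0.8176]
Step 5: x=[8.6369] v=[-0.9629]
Step 6: x=[8.4761] v=[-1.0721]
Step 7: x=[8.3049] v=[-1.1411]
Step 8: x=[8.1298] v=[-1.1673]
Step 9: x=[7.9573] v=[-1.1498]
Step 10: x=[7.7939] v=[-1.0891]
Step 11: x=[7.6458] v=[-0.9876]
Step 12: x=[7.5185] v=[-0.8490]
Step 13: x=[7.4167] v=[-0.6786]
Step 14: x=[7.3443] v=[-0.4828]
Step 15: x=[7.3040] v=[-0.2689]
Step 16: x=[7.2973] v=[-0.0449]
Step 17: x=[7.3244] v=[0.1808]
First v>=0 after going negative at step 17, time=2.5500

Answer: 2.5500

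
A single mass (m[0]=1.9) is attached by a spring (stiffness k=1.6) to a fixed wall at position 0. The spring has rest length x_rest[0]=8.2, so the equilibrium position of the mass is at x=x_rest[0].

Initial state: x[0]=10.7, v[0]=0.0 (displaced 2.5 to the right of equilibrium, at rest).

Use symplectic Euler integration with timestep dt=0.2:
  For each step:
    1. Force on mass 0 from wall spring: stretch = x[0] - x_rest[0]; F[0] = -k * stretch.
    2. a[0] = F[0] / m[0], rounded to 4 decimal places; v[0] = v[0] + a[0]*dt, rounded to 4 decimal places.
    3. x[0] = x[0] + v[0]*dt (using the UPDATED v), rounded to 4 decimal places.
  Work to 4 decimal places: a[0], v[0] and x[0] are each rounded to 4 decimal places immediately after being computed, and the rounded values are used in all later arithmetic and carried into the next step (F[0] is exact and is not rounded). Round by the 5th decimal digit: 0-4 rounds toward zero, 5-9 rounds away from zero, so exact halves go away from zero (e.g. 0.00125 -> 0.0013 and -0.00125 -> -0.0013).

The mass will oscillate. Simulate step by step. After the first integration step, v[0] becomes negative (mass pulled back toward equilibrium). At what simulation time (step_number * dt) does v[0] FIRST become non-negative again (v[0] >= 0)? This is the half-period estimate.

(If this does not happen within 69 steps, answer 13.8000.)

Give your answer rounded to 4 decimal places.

Answer: 3.6000

Derivation:
Step 0: x=[10.7000] v=[0.0000]
Step 1: x=[10.6158] v=[-0.4211]
Step 2: x=[10.4502] v=[-0.8280]
Step 3: x=[10.2088] v=[-1.2070]
Step 4: x=[9.8997] v=[-1.5453]
Step 5: x=[9.5334] v=[-1.8316]
Step 6: x=[9.1222] v=[-2.0562]
Step 7: x=[8.6799] v=[-2.2115]
Step 8: x=[8.2214] v=[-2.2923]
Step 9: x=[7.7622] v=[-2.2959]
Step 10: x=[7.3178] v=[-2.2222]
Step 11: x=[6.9031] v=[-2.0736]
Step 12: x=[6.5321] v=[-1.8552]
Step 13: x=[6.2172] v=[-1.5743]
Step 14: x=[5.9691] v=[-1.2404]
Step 15: x=[5.7962] v=[-0.8647]
Step 16: x=[5.7042] v=[-0.4598]
Step 17: x=[5.6963] v=[-0.0395]
Step 18: x=[5.7727] v=[0.3822]
First v>=0 after going negative at step 18, time=3.6000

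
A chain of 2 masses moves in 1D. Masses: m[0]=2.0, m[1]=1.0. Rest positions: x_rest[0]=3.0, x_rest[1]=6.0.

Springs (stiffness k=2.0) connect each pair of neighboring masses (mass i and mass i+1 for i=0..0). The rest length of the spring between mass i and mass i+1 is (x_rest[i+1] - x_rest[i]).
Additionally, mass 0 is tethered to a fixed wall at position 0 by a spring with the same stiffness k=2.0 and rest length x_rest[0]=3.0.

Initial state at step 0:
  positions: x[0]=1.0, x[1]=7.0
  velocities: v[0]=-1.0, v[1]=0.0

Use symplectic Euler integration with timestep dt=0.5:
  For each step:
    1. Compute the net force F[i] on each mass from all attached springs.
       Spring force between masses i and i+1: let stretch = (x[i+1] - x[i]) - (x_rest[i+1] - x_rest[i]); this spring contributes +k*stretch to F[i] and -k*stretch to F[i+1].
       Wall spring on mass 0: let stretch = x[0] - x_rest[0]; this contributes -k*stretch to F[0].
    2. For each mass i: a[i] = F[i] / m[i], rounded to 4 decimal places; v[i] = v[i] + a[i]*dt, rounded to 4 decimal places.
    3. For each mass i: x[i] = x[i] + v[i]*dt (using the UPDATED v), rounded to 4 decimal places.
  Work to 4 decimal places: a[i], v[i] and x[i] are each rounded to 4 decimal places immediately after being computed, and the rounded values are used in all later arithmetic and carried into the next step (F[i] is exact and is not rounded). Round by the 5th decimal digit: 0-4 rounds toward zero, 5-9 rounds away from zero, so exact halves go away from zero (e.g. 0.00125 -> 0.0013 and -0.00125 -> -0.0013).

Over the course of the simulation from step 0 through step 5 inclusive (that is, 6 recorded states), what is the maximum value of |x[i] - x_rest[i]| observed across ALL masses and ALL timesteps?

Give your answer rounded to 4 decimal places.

Step 0: x=[1.0000 7.0000] v=[-1.0000 0.0000]
Step 1: x=[1.7500 5.5000] v=[1.5000 -3.0000]
Step 2: x=[3.0000 3.6250] v=[2.5000 -3.7500]
Step 3: x=[3.6563 2.9375] v=[1.3125 -1.3750]
Step 4: x=[3.2188 4.1094] v=[-0.8751 2.3438]
Step 5: x=[2.1992 6.3360] v=[-2.0392 4.4532]
Max displacement = 3.0625

Answer: 3.0625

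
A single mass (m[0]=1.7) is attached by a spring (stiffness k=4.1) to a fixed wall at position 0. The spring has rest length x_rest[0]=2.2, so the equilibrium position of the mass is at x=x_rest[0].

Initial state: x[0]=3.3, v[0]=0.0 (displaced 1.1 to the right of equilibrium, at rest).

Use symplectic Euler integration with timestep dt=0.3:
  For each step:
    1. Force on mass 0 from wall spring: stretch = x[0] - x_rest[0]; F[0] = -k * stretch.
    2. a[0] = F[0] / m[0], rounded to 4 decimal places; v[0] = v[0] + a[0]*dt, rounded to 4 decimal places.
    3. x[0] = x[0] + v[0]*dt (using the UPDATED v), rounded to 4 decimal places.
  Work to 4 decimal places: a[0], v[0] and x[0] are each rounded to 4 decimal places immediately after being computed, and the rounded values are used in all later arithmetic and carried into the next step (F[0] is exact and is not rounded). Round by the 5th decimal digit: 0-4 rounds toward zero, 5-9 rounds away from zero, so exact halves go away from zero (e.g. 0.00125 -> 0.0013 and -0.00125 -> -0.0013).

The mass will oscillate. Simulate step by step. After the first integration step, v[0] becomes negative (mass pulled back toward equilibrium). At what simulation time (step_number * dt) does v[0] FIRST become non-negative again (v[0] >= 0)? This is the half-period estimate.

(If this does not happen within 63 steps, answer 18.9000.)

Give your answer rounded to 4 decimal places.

Answer: 2.1000

Derivation:
Step 0: x=[3.3000] v=[0.0000]
Step 1: x=[3.0612] v=[-0.7959]
Step 2: x=[2.6355] v=[-1.4190]
Step 3: x=[2.1153] v=[-1.7341]
Step 4: x=[1.6135] v=[-1.6728]
Step 5: x=[1.2390] v=[-1.2485]
Step 6: x=[1.0730] v=[-0.5532]
Step 7: x=[1.1517] v=[0.2622]
First v>=0 after going negative at step 7, time=2.1000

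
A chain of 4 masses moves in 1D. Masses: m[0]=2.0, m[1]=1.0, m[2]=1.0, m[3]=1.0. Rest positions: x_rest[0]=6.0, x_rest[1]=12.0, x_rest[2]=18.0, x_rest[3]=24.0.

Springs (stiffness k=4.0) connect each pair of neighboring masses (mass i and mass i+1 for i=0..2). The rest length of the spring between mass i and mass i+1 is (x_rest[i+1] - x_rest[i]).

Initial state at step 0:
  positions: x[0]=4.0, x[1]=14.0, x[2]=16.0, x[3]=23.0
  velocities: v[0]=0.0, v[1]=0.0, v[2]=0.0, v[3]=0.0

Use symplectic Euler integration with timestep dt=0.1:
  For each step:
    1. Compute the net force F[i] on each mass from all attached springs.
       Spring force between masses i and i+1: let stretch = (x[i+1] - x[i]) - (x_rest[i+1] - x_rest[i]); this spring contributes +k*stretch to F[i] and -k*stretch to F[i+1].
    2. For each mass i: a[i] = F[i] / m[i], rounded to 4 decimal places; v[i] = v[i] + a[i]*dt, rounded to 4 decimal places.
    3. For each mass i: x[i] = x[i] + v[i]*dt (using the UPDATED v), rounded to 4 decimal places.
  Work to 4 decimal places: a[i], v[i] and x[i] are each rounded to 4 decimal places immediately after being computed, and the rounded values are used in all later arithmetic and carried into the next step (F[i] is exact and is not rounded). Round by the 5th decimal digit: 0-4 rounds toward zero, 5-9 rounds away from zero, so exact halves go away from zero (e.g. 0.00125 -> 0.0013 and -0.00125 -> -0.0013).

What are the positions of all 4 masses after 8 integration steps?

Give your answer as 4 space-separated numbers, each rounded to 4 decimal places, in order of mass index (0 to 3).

Answer: 5.5645 8.3983 18.5285 22.9444

Derivation:
Step 0: x=[4.0000 14.0000 16.0000 23.0000] v=[0.0000 0.0000 0.0000 0.0000]
Step 1: x=[4.0800 13.6800 16.2000 22.9600] v=[0.8000 -3.2000 2.0000 -0.4000]
Step 2: x=[4.2320 13.0768 16.5696 22.8896] v=[1.5200 -6.0320 3.6960 -0.7040]
Step 3: x=[4.4409 12.2595 17.0523 22.8064] v=[2.0890 -8.1728 4.8269 -0.8320]
Step 4: x=[4.6862 11.3212 17.5734 22.7330] v=[2.4527 -9.3831 5.2114 -0.7336]
Step 5: x=[4.9442 10.3676 18.0508 22.6933] v=[2.5797 -9.5362 4.7744 -0.3974]
Step 6: x=[5.1906 9.5044 18.4066 22.7079] v=[2.4644 -8.6323 3.5581 0.1456]
Step 7: x=[5.4033 8.8247 18.5784 22.7904] v=[2.1272 -6.7969 1.7177 0.8251]
Step 8: x=[5.5645 8.3983 18.5285 22.9444] v=[1.6115 -4.2640 -0.4990 1.5403]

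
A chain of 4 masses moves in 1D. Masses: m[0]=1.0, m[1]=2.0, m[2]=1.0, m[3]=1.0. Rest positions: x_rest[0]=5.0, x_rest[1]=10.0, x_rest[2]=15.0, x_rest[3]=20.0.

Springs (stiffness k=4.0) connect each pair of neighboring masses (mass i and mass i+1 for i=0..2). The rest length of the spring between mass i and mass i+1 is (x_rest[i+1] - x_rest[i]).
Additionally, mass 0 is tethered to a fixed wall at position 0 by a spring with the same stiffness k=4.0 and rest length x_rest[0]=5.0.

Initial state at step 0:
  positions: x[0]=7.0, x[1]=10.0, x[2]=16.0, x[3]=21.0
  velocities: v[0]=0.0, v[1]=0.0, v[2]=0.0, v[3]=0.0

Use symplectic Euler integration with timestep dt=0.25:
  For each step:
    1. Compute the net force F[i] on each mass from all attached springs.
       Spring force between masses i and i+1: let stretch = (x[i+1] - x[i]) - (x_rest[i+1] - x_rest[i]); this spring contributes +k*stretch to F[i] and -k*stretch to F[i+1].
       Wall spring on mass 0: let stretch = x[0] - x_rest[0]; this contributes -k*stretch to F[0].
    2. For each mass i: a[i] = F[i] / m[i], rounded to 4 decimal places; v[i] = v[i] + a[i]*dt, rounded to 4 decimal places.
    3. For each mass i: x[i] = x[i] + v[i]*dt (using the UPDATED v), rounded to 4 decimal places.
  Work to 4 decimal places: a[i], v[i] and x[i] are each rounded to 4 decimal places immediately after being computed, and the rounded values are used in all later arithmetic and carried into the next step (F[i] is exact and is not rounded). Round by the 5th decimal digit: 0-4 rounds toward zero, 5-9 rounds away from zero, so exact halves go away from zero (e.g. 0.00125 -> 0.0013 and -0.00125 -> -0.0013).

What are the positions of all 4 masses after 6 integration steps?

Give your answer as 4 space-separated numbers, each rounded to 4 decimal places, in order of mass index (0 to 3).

Step 0: x=[7.0000 10.0000 16.0000 21.0000] v=[0.0000 0.0000 0.0000 0.0000]
Step 1: x=[6.0000 10.3750 15.7500 21.0000] v=[-4.0000 1.5000 -1.0000 0.0000]
Step 2: x=[4.5938 10.8750 15.4688 20.9375] v=[-5.6250 2.0000 -1.1250 -0.2500]
Step 3: x=[3.6094 11.1641 15.4063 20.7578] v=[-3.9376 1.1563 -0.2501 -0.7187]
Step 4: x=[3.6113 11.0391 15.6211 20.4903] v=[0.0077 -0.5000 0.8592 -1.0702]
Step 5: x=[4.5674 10.5584 15.9077 20.2555] v=[3.8242 -1.9229 1.1464 -0.9394]
Step 6: x=[5.8794 9.9975 15.9439 20.1837] v=[5.2478 -2.2438 0.1449 -0.2872]

Answer: 5.8794 9.9975 15.9439 20.1837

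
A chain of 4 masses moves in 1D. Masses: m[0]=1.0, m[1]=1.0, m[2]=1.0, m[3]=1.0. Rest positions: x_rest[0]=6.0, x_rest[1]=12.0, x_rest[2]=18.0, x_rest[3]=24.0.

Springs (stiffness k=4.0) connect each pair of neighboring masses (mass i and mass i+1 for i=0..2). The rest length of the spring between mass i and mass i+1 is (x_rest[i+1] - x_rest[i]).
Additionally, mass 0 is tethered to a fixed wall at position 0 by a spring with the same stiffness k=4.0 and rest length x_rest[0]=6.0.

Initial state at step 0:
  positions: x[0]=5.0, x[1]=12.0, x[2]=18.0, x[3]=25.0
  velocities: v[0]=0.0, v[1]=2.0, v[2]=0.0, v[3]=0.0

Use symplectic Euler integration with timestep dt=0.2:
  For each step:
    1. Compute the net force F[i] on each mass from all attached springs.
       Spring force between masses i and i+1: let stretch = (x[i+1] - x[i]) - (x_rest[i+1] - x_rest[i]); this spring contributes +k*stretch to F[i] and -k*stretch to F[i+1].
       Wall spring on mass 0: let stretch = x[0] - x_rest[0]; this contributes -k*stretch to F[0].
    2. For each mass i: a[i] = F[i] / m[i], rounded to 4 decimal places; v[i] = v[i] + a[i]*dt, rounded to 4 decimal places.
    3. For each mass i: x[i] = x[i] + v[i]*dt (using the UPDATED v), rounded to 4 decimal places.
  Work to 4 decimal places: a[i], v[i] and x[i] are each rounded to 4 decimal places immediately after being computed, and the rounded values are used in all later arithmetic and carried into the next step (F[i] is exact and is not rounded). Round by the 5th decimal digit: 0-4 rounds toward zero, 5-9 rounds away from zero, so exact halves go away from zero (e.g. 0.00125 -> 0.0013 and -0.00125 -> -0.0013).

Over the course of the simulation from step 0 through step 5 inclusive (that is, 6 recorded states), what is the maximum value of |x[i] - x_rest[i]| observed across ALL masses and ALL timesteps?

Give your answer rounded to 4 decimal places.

Answer: 1.3595

Derivation:
Step 0: x=[5.0000 12.0000 18.0000 25.0000] v=[0.0000 2.0000 0.0000 0.0000]
Step 1: x=[5.3200 12.2400 18.1600 24.8400] v=[1.6000 1.2000 0.8000 -0.8000]
Step 2: x=[5.8960 12.3200 18.4416 24.5712] v=[2.8800 0.4000 1.4080 -1.3440]
Step 3: x=[6.5565 12.3516 18.7245 24.2817] v=[3.3024 0.1581 1.4144 -1.4477]
Step 4: x=[7.0952 12.4757 18.8769 24.0630] v=[2.6933 0.6203 0.7618 -1.0935]
Step 5: x=[7.3595 12.7631 18.8348 23.9745] v=[1.3215 1.4369 -0.2103 -0.4424]
Max displacement = 1.3595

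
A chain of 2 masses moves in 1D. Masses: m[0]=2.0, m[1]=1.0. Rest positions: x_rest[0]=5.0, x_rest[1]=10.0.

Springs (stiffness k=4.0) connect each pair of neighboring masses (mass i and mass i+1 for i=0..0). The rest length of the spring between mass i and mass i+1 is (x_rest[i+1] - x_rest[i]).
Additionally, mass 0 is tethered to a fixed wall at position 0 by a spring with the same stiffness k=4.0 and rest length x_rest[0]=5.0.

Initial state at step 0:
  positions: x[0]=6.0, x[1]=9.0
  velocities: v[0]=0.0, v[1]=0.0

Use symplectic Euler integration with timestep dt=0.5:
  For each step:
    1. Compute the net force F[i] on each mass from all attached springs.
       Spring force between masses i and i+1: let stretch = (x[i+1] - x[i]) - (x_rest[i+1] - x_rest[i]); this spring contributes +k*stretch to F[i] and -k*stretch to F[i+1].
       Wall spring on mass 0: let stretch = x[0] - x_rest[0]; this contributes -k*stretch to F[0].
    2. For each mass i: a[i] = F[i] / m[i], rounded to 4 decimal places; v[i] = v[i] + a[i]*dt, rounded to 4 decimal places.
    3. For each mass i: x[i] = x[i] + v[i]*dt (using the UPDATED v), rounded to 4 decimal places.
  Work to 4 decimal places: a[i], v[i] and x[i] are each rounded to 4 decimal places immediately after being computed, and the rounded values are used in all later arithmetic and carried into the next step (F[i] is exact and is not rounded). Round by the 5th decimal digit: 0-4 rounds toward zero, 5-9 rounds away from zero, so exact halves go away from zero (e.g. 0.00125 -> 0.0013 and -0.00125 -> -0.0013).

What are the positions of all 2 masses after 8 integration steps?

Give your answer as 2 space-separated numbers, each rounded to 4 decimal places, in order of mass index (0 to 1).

Step 0: x=[6.0000 9.0000] v=[0.0000 0.0000]
Step 1: x=[4.5000 11.0000] v=[-3.0000 4.0000]
Step 2: x=[4.0000 11.5000] v=[-1.0000 1.0000]
Step 3: x=[5.2500 9.5000] v=[2.5000 -4.0000]
Step 4: x=[6.0000 8.2500] v=[1.5000 -2.5000]
Step 5: x=[4.8750 9.7500] v=[-2.2500 3.0000]
Step 6: x=[3.7500 11.3750] v=[-2.2500 3.2500]
Step 7: x=[4.5625 10.3750] v=[1.6250 -2.0000]
Step 8: x=[6.0000 8.5625] v=[2.8750 -3.6250]

Answer: 6.0000 8.5625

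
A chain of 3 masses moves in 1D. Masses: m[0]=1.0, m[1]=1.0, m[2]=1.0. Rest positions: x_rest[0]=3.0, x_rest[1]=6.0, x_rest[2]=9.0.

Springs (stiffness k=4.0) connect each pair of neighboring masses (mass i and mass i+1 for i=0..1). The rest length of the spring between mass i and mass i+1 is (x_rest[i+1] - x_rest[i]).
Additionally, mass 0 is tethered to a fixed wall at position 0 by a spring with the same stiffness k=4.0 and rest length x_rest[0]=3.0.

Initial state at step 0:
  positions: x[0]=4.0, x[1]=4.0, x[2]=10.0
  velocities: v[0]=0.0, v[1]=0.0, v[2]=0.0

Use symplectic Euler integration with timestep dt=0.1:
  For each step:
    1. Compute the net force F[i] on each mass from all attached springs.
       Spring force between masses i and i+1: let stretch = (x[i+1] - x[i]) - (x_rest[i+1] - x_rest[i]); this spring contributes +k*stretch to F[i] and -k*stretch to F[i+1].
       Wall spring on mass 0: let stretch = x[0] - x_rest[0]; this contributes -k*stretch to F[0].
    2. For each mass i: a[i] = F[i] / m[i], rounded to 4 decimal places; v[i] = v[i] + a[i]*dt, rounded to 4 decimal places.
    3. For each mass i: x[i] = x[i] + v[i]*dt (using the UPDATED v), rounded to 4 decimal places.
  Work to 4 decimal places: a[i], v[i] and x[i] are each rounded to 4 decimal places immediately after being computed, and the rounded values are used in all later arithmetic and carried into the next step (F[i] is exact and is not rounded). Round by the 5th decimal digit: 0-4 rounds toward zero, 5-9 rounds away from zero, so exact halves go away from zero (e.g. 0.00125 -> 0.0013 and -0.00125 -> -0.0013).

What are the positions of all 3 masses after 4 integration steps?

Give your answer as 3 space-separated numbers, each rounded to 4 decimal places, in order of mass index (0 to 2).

Step 0: x=[4.0000 4.0000 10.0000] v=[0.0000 0.0000 0.0000]
Step 1: x=[3.8400 4.2400 9.8800] v=[-1.6000 2.4000 -1.2000]
Step 2: x=[3.5424 4.6896 9.6544] v=[-2.9760 4.4960 -2.2560]
Step 3: x=[3.1490 5.2919 9.3502] v=[-3.9341 6.0230 -3.0419]
Step 4: x=[2.7154 5.9708 9.0037] v=[-4.3365 6.7892 -3.4652]

Answer: 2.7154 5.9708 9.0037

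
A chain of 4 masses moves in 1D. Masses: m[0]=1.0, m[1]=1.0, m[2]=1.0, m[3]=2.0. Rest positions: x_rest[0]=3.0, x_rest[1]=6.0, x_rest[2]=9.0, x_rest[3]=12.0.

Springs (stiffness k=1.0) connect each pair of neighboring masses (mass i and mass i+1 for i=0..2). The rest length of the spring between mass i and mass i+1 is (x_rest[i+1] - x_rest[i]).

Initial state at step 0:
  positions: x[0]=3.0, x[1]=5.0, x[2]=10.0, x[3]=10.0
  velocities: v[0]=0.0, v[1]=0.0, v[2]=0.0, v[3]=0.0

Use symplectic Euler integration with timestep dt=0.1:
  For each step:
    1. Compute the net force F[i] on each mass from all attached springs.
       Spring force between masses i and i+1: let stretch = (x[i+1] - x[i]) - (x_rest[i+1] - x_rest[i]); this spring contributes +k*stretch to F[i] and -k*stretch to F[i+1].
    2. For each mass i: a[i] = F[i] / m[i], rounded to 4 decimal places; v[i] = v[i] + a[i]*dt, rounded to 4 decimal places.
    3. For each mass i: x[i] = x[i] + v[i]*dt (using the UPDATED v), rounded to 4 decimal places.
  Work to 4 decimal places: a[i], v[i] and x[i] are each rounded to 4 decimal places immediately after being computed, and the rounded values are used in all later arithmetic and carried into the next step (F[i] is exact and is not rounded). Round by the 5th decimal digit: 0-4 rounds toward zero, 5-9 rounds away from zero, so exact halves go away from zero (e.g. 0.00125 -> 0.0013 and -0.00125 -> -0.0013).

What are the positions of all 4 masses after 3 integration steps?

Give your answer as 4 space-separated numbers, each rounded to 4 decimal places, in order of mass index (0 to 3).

Answer: 2.9420 5.1740 9.7073 10.0884

Derivation:
Step 0: x=[3.0000 5.0000 10.0000 10.0000] v=[0.0000 0.0000 0.0000 0.0000]
Step 1: x=[2.9900 5.0300 9.9500 10.0150] v=[-0.1000 0.3000 -0.5000 0.1500]
Step 2: x=[2.9704 5.0888 9.8515 10.0447] v=[-0.1960 0.5880 -0.9855 0.2968]
Step 3: x=[2.9420 5.1740 9.7073 10.0884] v=[-0.2842 0.8524 -1.4425 0.4371]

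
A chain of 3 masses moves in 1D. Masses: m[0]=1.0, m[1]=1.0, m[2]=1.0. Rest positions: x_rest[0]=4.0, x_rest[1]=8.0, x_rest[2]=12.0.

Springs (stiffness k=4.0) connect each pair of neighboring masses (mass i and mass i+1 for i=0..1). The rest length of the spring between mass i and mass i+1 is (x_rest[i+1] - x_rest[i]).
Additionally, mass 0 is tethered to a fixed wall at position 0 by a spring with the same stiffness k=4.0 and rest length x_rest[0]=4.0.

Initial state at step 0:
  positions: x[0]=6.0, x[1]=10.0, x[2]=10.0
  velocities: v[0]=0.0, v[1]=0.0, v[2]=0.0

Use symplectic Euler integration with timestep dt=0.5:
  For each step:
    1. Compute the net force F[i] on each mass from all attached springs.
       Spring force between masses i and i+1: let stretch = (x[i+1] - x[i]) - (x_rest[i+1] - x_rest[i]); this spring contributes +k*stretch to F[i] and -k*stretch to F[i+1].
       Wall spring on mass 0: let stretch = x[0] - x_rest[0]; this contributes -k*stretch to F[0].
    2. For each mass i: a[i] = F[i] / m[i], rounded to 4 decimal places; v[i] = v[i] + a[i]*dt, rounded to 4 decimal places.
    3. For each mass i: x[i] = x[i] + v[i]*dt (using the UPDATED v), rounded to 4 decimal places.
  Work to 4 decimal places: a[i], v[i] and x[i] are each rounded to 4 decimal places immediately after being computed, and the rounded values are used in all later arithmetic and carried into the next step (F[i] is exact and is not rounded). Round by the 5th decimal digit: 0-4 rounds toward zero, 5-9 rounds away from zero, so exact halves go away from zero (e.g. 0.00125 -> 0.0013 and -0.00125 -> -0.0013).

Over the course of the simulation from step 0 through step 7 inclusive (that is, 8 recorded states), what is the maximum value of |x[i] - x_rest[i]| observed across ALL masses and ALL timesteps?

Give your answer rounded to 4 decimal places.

Step 0: x=[6.0000 10.0000 10.0000] v=[0.0000 0.0000 0.0000]
Step 1: x=[4.0000 6.0000 14.0000] v=[-4.0000 -8.0000 8.0000]
Step 2: x=[0.0000 8.0000 14.0000] v=[-8.0000 4.0000 0.0000]
Step 3: x=[4.0000 8.0000 12.0000] v=[8.0000 0.0000 -4.0000]
Step 4: x=[8.0000 8.0000 10.0000] v=[8.0000 0.0000 -4.0000]
Step 5: x=[4.0000 10.0000 10.0000] v=[-8.0000 4.0000 0.0000]
Step 6: x=[2.0000 6.0000 14.0000] v=[-4.0000 -8.0000 8.0000]
Step 7: x=[2.0000 6.0000 14.0000] v=[0.0000 0.0000 0.0000]
Max displacement = 4.0000

Answer: 4.0000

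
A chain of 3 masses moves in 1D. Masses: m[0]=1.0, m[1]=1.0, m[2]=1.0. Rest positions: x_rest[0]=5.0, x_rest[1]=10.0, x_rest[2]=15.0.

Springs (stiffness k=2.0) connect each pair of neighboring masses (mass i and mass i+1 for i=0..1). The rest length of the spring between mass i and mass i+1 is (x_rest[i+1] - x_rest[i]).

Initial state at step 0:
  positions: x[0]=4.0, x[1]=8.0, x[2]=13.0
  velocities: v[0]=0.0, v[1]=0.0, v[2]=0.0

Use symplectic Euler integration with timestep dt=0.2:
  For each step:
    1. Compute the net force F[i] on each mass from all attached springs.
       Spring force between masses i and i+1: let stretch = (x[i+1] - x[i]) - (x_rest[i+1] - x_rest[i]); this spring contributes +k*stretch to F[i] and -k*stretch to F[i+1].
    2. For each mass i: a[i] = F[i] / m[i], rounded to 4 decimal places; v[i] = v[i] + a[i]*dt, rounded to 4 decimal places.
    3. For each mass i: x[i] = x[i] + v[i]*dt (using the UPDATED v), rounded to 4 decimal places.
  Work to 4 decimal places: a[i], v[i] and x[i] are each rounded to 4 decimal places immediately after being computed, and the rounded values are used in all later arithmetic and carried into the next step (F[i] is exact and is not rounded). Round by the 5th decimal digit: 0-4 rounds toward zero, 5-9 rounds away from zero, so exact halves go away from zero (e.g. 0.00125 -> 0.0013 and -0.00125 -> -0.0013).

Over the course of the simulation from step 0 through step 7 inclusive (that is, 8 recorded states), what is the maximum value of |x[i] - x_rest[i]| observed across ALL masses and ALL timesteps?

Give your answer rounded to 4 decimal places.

Step 0: x=[4.0000 8.0000 13.0000] v=[0.0000 0.0000 0.0000]
Step 1: x=[3.9200 8.0800 13.0000] v=[-0.4000 0.4000 0.0000]
Step 2: x=[3.7728 8.2208 13.0064] v=[-0.7360 0.7040 0.0320]
Step 3: x=[3.5814 8.3886 13.0300] v=[-0.9568 0.8390 0.1178]
Step 4: x=[3.3746 8.5431 13.0822] v=[-1.0339 0.7727 0.2612]
Step 5: x=[3.1813 8.6473 13.1713] v=[-0.9665 0.5209 0.4456]
Step 6: x=[3.0253 8.6761 13.2985] v=[-0.7801 0.1441 0.6360]
Step 7: x=[2.9213 8.6226 13.4559] v=[-0.5198 -0.2673 0.7870]
Max displacement = 2.0787

Answer: 2.0787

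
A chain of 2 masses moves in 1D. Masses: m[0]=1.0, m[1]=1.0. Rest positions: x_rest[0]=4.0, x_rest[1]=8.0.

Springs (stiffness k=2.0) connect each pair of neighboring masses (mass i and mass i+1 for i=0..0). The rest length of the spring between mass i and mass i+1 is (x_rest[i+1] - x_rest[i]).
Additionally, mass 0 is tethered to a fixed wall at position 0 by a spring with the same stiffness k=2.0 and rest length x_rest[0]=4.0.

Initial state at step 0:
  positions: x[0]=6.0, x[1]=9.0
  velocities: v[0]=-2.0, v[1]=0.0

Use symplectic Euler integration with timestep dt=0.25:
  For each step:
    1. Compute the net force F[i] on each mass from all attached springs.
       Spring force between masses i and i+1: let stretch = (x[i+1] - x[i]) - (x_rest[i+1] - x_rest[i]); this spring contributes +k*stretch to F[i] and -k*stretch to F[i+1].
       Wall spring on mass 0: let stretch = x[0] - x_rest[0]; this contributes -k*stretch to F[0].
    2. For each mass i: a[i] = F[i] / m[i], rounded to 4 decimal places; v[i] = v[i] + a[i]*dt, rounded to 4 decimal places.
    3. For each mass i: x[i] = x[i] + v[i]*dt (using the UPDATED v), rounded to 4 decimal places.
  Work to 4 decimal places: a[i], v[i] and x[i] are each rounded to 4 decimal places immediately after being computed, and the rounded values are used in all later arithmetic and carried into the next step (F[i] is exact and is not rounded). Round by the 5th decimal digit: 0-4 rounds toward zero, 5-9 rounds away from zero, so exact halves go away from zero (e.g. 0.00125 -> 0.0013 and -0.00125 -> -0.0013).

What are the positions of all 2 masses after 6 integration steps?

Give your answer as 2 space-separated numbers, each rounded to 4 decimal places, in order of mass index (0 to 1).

Answer: 2.9088 7.6294

Derivation:
Step 0: x=[6.0000 9.0000] v=[-2.0000 0.0000]
Step 1: x=[5.1250 9.1250] v=[-3.5000 0.5000]
Step 2: x=[4.1094 9.2500] v=[-4.0625 0.5000]
Step 3: x=[3.2227 9.2324] v=[-3.5469 -0.0703]
Step 4: x=[2.6844 8.9636] v=[-2.1534 -1.0752]
Step 5: x=[2.5954 8.4099] v=[-0.3560 -2.2148]
Step 6: x=[2.9088 7.6294] v=[1.2536 -3.1221]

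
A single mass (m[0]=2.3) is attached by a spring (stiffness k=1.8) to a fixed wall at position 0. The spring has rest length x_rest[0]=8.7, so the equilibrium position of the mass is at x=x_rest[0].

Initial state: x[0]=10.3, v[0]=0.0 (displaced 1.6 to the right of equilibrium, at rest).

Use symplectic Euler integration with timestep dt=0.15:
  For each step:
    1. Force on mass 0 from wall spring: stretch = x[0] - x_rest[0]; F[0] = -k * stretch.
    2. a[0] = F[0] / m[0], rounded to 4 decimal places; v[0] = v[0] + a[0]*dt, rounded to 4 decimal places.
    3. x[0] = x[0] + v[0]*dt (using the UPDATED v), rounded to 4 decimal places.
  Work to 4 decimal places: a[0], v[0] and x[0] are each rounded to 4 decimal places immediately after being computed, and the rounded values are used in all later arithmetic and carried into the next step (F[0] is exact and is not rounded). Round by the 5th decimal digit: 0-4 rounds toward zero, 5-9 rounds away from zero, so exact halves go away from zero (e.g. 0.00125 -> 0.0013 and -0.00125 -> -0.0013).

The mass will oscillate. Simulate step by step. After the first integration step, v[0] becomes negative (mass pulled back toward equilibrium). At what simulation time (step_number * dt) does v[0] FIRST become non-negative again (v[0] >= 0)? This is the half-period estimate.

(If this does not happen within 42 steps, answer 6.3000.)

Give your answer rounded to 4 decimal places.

Step 0: x=[10.3000] v=[0.0000]
Step 1: x=[10.2718] v=[-0.1878]
Step 2: x=[10.2160] v=[-0.3723]
Step 3: x=[10.1335] v=[-0.5503]
Step 4: x=[10.0257] v=[-0.7186]
Step 5: x=[9.8946] v=[-0.8742]
Step 6: x=[9.7424] v=[-1.0144]
Step 7: x=[9.5719] v=[-1.1368]
Step 8: x=[9.3860] v=[-1.2392]
Step 9: x=[9.1880] v=[-1.3197]
Step 10: x=[8.9815] v=[-1.3770]
Step 11: x=[8.7700] v=[-1.4100]
Step 12: x=[8.5573] v=[-1.4182]
Step 13: x=[8.3471] v=[-1.4014]
Step 14: x=[8.1431] v=[-1.3600]
Step 15: x=[7.9489] v=[-1.2946]
Step 16: x=[7.7679] v=[-1.2064]
Step 17: x=[7.6034] v=[-1.0970]
Step 18: x=[7.4582] v=[-0.9683]
Step 19: x=[7.3348] v=[-0.8225]
Step 20: x=[7.2355] v=[-0.6622]
Step 21: x=[7.1620] v=[-0.4903]
Step 22: x=[7.1155] v=[-0.3097]
Step 23: x=[7.0969] v=[-0.1237]
Step 24: x=[7.1066] v=[0.0645]
First v>=0 after going negative at step 24, time=3.6000

Answer: 3.6000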